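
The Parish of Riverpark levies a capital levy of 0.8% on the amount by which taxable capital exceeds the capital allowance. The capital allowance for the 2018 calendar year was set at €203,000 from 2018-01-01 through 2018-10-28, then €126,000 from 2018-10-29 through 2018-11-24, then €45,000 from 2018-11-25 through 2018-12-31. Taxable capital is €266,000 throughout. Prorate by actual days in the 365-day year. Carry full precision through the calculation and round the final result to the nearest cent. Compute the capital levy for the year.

€677.70

2018-01-01 to 2018-10-28: 301 days, exemption €203,000 → (€266,000 − €203,000) × 0.8% × 301/365 = €415.6274
2018-10-29 to 2018-11-24: 27 days, exemption €126,000 → (€266,000 − €126,000) × 0.8% × 27/365 = €82.8493
2018-11-25 to 2018-12-31: 37 days, exemption €45,000 → (€266,000 − €45,000) × 0.8% × 37/365 = €179.2219
Total = €677.6986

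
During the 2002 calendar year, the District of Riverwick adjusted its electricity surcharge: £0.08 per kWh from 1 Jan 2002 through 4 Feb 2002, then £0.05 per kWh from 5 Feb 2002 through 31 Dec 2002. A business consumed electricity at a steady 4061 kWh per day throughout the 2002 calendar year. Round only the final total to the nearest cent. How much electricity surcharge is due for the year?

£78,377.30

1 Jan – 4 Feb 2002: 35 days × 4061 kWh/day = 142,135 kWh at £0.08/kWh → £11,370.80
5 Feb – 31 Dec 2002: 330 days × 4061 kWh/day = 1,340,130 kWh at £0.05/kWh → £67,006.50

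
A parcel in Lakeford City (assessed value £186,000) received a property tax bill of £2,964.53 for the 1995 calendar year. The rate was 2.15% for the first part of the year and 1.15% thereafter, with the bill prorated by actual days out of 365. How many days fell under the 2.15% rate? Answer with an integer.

162 days

Let d = days at the first rate; then 365 − d days at the second rate.
£186,000 × [2.15%·d + 1.15%·(365−d)] / 365 = £2,964.53
Solving gives d = 162, so the new rate took effect on 12 Jun 1995.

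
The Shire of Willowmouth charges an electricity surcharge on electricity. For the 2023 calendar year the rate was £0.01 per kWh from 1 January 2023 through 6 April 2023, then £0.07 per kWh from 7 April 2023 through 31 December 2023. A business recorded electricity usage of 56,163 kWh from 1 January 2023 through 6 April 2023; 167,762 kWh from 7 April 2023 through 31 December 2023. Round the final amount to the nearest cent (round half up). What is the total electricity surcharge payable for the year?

1 January – 6 April 2023: 56,163 kWh at £0.01/kWh → £561.63
7 April – 31 December 2023: 167,762 kWh at £0.07/kWh → £11,743.34

£12,304.97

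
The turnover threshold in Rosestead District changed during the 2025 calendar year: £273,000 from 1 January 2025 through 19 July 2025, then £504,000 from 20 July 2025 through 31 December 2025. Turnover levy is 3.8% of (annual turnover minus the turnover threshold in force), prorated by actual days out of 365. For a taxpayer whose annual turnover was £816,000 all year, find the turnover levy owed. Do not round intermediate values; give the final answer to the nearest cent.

1 January – 19 July 2025: 200 days, exemption £273,000 → (£816,000 − £273,000) × 3.8% × 200/365 = £11,306.3014
20 July – 31 December 2025: 165 days, exemption £504,000 → (£816,000 − £504,000) × 3.8% × 165/365 = £5,359.5616
Total = £16,665.8630

£16,665.86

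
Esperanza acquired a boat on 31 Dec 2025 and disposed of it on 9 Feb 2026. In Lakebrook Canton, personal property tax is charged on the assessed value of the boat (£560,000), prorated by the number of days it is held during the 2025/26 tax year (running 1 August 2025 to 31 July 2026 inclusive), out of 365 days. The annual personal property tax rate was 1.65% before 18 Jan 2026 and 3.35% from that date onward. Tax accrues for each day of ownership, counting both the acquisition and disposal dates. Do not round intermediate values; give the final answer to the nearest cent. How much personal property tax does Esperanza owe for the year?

£1,637.81

31 Dec 2025 – 17 Jan 2026: 18 days at 1.65% → £560,000 × 1.65% × 18/365 = £455.6712
18 Jan – 9 Feb 2026: 23 days at 3.35% → £560,000 × 3.35% × 23/365 = £1,182.1370
Total = £1,637.8082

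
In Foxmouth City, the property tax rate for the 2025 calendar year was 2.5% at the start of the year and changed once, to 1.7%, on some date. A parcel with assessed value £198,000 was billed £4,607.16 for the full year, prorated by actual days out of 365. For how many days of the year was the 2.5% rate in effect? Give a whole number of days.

286 days

Let d = days at the first rate; then 365 − d days at the second rate.
£198,000 × [2.5%·d + 1.7%·(365−d)] / 365 = £4,607.16
Solving gives d = 286, so the new rate took effect on October 14, 2025.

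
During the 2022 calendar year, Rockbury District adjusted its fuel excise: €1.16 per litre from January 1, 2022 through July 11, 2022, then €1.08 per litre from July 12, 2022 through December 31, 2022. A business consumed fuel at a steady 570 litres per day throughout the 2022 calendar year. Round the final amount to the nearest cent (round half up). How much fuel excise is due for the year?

January 1 – July 11, 2022: 192 days × 570 litres/day = 109,440 litres at €1.16/litre → €126,950.40
July 12 – December 31, 2022: 173 days × 570 litres/day = 98,610 litres at €1.08/litre → €106,498.80

€233,449.20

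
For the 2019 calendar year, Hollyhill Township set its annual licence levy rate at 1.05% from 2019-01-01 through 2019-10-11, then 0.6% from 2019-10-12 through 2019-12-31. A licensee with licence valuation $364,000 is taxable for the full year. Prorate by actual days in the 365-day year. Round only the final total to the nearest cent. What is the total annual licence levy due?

$3,458.50

2019-01-01 to 2019-10-11: 284 days at 1.05% → $364,000 × 1.05% × 284/365 = $2,973.8301
2019-10-12 to 2019-12-31: 81 days at 0.6% → $364,000 × 0.6% × 81/365 = $484.6685
Total = $3,458.4986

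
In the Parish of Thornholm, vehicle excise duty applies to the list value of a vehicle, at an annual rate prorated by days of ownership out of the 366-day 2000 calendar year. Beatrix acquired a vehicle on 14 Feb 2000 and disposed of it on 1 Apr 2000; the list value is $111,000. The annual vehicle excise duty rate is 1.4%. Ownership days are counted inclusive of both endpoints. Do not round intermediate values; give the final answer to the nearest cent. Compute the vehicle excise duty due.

$203.80

Days held (14 Feb – 1 Apr 2000): 48 out of 366
Tax = $111,000 × 1.4% × 48/366 = $203.8033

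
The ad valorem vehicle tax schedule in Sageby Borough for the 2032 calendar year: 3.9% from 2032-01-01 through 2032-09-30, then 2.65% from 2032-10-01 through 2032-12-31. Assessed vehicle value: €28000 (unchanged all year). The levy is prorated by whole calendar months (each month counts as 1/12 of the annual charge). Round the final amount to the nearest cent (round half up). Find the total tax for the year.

€1004.50

2032-01-01 to 2032-09-30: 9 months at 3.9% → €28000 × 3.9% × 9/12 = €819.0000
2032-10-01 to 2032-12-31: 3 months at 2.65% → €28000 × 2.65% × 3/12 = €185.5000
Total = €1004.5000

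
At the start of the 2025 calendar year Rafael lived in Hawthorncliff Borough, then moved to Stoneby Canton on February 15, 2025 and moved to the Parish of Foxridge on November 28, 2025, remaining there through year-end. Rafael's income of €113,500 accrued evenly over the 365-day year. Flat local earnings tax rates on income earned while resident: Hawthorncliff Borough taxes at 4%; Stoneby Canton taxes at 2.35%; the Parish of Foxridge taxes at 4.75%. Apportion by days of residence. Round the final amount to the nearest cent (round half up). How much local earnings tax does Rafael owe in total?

€3,151.88

Hawthorncliff Borough, January 1 – February 14, 2025: 45 days → €113,500 × 4% × 45/365 = €559.7260
Stoneby Canton, February 15 – November 27, 2025: 286 days → €113,500 × 2.35% × 286/365 = €2,089.9548
The Parish of Foxridge, November 28 – December 31, 2025: 34 days → €113,500 × 4.75% × 34/365 = €502.1986
Total = €3,151.8795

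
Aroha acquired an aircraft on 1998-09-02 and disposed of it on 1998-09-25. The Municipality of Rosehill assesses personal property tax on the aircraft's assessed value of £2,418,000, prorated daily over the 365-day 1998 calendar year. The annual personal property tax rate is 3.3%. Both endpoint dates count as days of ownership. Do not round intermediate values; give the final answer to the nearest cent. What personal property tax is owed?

Days held (1998-09-02 to 1998-09-25): 24 out of 365
Tax = £2,418,000 × 3.3% × 24/365 = £5,246.7288

£5,246.73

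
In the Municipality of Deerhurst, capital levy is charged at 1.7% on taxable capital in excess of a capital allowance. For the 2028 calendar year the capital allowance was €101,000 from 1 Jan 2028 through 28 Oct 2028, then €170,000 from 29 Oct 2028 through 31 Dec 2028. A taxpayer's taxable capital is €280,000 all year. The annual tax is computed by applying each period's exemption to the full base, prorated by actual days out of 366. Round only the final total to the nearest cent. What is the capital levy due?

€2,837.89

1 Jan – 28 Oct 2028: 302 days, exemption €101,000 → (€280,000 − €101,000) × 1.7% × 302/366 = €2,510.8907
29 Oct – 31 Dec 2028: 64 days, exemption €170,000 → (€280,000 − €170,000) × 1.7% × 64/366 = €326.9945
Total = €2,837.8852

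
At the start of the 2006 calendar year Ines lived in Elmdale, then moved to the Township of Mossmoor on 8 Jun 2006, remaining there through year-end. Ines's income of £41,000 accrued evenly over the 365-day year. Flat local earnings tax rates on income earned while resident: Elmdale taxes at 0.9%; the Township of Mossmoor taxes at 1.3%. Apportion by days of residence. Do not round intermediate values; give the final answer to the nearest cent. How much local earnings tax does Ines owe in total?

Elmdale, 1 Jan – 7 Jun 2006: 158 days → £41,000 × 0.9% × 158/365 = £159.7315
The Township of Mossmoor, 8 Jun – 31 Dec 2006: 207 days → £41,000 × 1.3% × 207/365 = £302.2767
Total = £462.0082

£462.01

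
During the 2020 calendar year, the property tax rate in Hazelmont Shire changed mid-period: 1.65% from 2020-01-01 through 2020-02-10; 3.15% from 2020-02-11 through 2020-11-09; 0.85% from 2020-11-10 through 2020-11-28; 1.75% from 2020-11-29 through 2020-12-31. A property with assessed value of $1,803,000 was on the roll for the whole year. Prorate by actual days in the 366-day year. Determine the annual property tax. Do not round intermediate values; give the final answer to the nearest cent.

2020-01-01 to 2020-02-10: 41 days at 1.65% → $1,803,000 × 1.65% × 41/366 = $3,332.5943
2020-02-11 to 2020-11-09: 273 days at 3.15% → $1,803,000 × 3.15% × 273/366 = $42,363.1107
2020-11-10 to 2020-11-28: 19 days at 0.85% → $1,803,000 × 0.85% × 19/366 = $795.5861
2020-11-29 to 2020-12-31: 33 days at 1.75% → $1,803,000 × 1.75% × 33/366 = $2,844.8975
Total = $49,336.1885

$49,336.19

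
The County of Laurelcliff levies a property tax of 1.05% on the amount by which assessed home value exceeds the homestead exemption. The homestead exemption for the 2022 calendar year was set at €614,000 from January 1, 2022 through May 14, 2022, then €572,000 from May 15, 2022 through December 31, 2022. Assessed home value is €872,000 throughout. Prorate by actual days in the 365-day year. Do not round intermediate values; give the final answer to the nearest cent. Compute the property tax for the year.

€2,988.10

January 1 – May 14, 2022: 134 days, exemption €614,000 → (€872,000 − €614,000) × 1.05% × 134/365 = €994.5370
May 15 – December 31, 2022: 231 days, exemption €572,000 → (€872,000 − €572,000) × 1.05% × 231/365 = €1,993.5616
Total = €2,988.0986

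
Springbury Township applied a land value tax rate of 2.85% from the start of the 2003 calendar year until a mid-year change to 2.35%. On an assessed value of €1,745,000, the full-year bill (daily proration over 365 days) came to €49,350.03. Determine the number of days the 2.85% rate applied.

Let d = days at the first rate; then 365 − d days at the second rate.
€1,745,000 × [2.85%·d + 2.35%·(365−d)] / 365 = €49,350.03
Solving gives d = 349, so the new rate took effect on 16 Dec 2003.

349 days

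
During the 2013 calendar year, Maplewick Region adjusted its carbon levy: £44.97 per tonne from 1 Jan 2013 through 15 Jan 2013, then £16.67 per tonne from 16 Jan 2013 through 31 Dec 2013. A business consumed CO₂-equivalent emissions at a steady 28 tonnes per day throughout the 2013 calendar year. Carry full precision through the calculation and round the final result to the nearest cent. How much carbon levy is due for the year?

£182253.40

1 Jan – 15 Jan 2013: 15 days × 28 tonnes/day = 420 tonnes at £44.97/tonne → £18887.40
16 Jan – 31 Dec 2013: 350 days × 28 tonnes/day = 9,800 tonnes at £16.67/tonne → £163366.00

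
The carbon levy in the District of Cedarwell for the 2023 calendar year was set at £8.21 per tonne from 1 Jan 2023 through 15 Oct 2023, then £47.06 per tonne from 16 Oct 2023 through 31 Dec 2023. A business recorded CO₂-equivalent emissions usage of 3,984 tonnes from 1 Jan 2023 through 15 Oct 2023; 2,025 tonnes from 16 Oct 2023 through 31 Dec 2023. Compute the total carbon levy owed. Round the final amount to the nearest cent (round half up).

£128005.14

1 Jan – 15 Oct 2023: 3,984 tonnes at £8.21/tonne → £32708.64
16 Oct – 31 Dec 2023: 2,025 tonnes at £47.06/tonne → £95296.50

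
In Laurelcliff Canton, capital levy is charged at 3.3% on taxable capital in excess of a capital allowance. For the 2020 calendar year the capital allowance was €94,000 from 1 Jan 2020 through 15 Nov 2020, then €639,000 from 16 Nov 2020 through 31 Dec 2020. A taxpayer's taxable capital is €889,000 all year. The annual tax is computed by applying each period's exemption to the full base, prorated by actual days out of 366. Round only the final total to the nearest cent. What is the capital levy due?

€23,974.59

1 Jan – 15 Nov 2020: 320 days, exemption €94,000 → (€889,000 − €94,000) × 3.3% × 320/366 = €22,937.7049
16 Nov – 31 Dec 2020: 46 days, exemption €639,000 → (€889,000 − €639,000) × 3.3% × 46/366 = €1,036.8852
Total = €23,974.5902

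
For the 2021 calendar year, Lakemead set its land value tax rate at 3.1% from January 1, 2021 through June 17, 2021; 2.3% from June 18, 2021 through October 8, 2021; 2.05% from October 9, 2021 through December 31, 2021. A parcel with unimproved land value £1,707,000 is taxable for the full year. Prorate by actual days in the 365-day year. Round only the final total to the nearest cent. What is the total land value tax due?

£44,564.39

January 1 – June 17, 2021: 168 days at 3.1% → £1,707,000 × 3.1% × 168/365 = £24,356.3178
June 18 – October 8, 2021: 113 days at 2.3% → £1,707,000 × 2.3% × 113/365 = £12,154.7753
October 9 – December 31, 2021: 84 days at 2.05% → £1,707,000 × 2.05% × 84/365 = £8,053.2986
Total = £44,564.3918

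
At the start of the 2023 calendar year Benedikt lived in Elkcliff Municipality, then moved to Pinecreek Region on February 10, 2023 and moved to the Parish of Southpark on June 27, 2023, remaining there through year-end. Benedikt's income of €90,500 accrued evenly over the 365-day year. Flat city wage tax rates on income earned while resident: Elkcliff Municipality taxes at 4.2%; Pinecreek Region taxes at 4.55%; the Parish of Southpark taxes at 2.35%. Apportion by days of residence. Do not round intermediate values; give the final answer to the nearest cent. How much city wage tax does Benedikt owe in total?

€3,057.54

Elkcliff Municipality, January 1 – February 9, 2023: 40 days → €90,500 × 4.2% × 40/365 = €416.5479
Pinecreek Region, February 10 – June 26, 2023: 137 days → €90,500 × 4.55% × 137/365 = €1,545.5664
The Parish of Southpark, June 27 – December 31, 2023: 188 days → €90,500 × 2.35% × 188/365 = €1,095.4219
Total = €3,057.5363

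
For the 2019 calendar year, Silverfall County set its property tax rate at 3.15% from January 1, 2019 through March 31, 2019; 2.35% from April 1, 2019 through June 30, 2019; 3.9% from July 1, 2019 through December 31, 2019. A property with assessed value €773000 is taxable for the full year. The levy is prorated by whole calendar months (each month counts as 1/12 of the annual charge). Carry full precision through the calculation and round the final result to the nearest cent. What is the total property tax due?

€25702.25

January 1 – March 31, 2019: 3 months at 3.15% → €773000 × 3.15% × 3/12 = €6087.3750
April 1 – June 30, 2019: 3 months at 2.35% → €773000 × 2.35% × 3/12 = €4541.3750
July 1 – December 31, 2019: 6 months at 3.9% → €773000 × 3.9% × 6/12 = €15073.5000
Total = €25702.2500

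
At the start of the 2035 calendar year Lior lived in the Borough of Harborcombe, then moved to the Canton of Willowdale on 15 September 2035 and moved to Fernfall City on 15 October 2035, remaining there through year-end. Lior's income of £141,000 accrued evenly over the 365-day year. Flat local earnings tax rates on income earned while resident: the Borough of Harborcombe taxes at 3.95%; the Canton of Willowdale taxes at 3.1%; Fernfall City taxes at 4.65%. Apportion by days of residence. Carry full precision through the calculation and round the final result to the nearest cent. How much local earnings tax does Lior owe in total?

£5,681.91

The Borough of Harborcombe, 1 January – 14 September 2035: 257 days → £141,000 × 3.95% × 257/365 = £3,921.5384
The Canton of Willowdale, 15 September – 14 October 2035: 30 days → £141,000 × 3.1% × 30/365 = £359.2603
Fernfall City, 15 October – 31 December 2035: 78 days → £141,000 × 4.65% × 78/365 = £1,401.1151
Total = £5,681.9137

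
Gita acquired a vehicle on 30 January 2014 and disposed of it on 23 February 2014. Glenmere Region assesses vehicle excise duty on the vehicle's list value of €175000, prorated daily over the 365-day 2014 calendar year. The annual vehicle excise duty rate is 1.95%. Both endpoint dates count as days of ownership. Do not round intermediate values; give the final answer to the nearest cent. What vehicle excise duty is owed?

Days held (30 January – 23 February 2014): 25 out of 365
Tax = €175000 × 1.95% × 25/365 = €233.7329

€233.73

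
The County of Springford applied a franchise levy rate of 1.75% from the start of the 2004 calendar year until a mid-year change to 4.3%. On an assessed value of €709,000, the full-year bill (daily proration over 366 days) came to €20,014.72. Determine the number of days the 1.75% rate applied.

212 days

Let d = days at the first rate; then 366 − d days at the second rate.
€709,000 × [1.75%·d + 4.3%·(366−d)] / 366 = €20,014.72
Solving gives d = 212, so the new rate took effect on July 31, 2004.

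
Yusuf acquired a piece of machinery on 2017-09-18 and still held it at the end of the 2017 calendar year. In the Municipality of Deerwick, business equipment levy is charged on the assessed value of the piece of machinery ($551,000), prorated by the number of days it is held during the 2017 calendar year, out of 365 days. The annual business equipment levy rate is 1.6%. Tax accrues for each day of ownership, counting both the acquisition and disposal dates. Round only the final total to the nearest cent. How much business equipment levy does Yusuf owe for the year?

Days held (2017-09-18 to 2017-12-31): 105 out of 365
Tax = $551,000 × 1.6% × 105/365 = $2,536.1096

$2,536.11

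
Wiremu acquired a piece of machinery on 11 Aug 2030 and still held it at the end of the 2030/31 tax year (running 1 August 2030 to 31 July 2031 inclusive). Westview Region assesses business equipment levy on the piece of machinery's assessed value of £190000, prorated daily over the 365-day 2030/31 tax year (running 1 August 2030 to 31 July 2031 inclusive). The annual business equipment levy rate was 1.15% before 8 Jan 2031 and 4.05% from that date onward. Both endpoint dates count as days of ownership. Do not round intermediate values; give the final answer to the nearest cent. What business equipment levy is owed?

£5219.79

11 Aug 2030 – 7 Jan 2031: 150 days at 1.15% → £190000 × 1.15% × 150/365 = £897.9452
8 Jan – 31 Jul 2031: 205 days at 4.05% → £190000 × 4.05% × 205/365 = £4321.8493
Total = £5219.7945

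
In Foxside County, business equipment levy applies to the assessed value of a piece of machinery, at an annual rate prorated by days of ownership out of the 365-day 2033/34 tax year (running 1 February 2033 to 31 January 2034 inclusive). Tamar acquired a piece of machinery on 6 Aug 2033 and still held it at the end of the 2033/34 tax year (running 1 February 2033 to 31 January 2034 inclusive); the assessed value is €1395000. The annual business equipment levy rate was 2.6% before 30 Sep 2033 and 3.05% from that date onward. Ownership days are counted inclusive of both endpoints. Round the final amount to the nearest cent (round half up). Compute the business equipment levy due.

6 Aug – 29 Sep 2033: 55 days at 2.6% → €1395000 × 2.6% × 55/365 = €5465.3425
30 Sep 2033 – 31 Jan 2034: 124 days at 3.05% → €1395000 × 3.05% × 124/365 = €14454.4932
Total = €19919.8356

€19919.84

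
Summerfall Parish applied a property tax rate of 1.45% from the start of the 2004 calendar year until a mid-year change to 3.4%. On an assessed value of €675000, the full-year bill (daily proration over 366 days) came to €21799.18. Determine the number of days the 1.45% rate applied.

Let d = days at the first rate; then 366 − d days at the second rate.
€675000 × [1.45%·d + 3.4%·(366−d)] / 366 = €21799.18
Solving gives d = 32, so the new rate took effect on February 2, 2004.

32 days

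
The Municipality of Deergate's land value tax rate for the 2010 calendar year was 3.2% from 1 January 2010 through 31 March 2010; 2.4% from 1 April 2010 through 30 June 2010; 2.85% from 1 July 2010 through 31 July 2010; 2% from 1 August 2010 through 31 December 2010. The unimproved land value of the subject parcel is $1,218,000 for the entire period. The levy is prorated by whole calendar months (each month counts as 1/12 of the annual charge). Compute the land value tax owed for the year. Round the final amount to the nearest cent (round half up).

1 January – 31 March 2010: 3 months at 3.2% → $1,218,000 × 3.2% × 3/12 = $9,744.0000
1 April – 30 June 2010: 3 months at 2.4% → $1,218,000 × 2.4% × 3/12 = $7,308.0000
1 July – 31 July 2010: 1 month at 2.85% → $1,218,000 × 2.85% × 1/12 = $2,892.7500
1 August – 31 December 2010: 5 months at 2% → $1,218,000 × 2% × 5/12 = $10,150.0000
Total = $30,094.7500

$30,094.75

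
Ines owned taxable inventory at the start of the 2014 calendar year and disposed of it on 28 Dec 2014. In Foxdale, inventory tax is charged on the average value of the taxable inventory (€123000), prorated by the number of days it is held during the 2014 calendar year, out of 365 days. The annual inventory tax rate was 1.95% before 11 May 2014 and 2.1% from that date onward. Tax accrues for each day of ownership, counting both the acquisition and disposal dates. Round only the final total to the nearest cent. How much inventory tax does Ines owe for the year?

€2496.06

1 Jan – 10 May 2014: 130 days at 1.95% → €123000 × 1.95% × 130/365 = €854.2603
11 May – 28 Dec 2014: 232 days at 2.1% → €123000 × 2.1% × 232/365 = €1641.7973
Total = €2496.0575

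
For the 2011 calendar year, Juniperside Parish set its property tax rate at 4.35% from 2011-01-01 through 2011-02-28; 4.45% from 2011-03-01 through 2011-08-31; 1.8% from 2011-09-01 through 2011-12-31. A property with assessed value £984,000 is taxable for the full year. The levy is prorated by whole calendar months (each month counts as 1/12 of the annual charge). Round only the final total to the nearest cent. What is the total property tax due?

£34,932.00

2011-01-01 to 2011-02-28: 2 months at 4.35% → £984,000 × 4.35% × 2/12 = £7,134.0000
2011-03-01 to 2011-08-31: 6 months at 4.45% → £984,000 × 4.45% × 6/12 = £21,894.0000
2011-09-01 to 2011-12-31: 4 months at 1.8% → £984,000 × 1.8% × 4/12 = £5,904.0000
Total = £34,932.0000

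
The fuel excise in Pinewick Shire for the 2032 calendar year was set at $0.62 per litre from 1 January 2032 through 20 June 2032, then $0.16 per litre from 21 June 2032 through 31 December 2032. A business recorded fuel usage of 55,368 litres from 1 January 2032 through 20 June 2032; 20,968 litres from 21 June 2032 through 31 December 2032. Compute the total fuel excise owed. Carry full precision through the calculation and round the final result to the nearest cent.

1 January – 20 June 2032: 55,368 litres at $0.62/litre → $34,328.16
21 June – 31 December 2032: 20,968 litres at $0.16/litre → $3,354.88

$37,683.04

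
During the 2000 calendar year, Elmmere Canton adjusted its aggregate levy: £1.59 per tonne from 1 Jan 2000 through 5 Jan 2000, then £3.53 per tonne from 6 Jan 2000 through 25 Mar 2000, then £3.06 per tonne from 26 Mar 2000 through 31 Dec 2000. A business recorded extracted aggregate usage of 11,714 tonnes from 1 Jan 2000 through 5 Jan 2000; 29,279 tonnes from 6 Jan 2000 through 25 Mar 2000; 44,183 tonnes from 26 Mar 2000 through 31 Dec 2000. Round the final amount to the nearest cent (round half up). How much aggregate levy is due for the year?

1 Jan – 5 Jan 2000: 11,714 tonnes at £1.59/tonne → £18,625.26
6 Jan – 25 Mar 2000: 29,279 tonnes at £3.53/tonne → £103,354.87
26 Mar – 31 Dec 2000: 44,183 tonnes at £3.06/tonne → £135,199.98

£257,180.11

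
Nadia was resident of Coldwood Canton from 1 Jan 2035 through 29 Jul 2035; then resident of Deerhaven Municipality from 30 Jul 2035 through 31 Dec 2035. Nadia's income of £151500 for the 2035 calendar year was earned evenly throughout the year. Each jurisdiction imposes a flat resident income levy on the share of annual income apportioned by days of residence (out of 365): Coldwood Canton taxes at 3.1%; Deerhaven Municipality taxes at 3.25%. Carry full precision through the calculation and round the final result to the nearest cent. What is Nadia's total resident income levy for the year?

£4793.00

Coldwood Canton, 1 Jan – 29 Jul 2035: 210 days → £151500 × 3.1% × 210/365 = £2702.0959
Deerhaven Municipality, 30 Jul – 31 Dec 2035: 155 days → £151500 × 3.25% × 155/365 = £2090.9075
Total = £4793.0034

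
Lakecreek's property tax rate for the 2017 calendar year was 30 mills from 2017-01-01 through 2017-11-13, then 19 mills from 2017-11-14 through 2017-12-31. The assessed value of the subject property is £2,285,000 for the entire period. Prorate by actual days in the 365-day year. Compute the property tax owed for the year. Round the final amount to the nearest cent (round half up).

£65,244.58

2017-01-01 to 2017-11-13: 317 days at 30 mills → £2,285,000 × 3% × 317/365 = £59,535.2055
2017-11-14 to 2017-12-31: 48 days at 19 mills → £2,285,000 × 1.9% × 48/365 = £5,709.3699
Total = £65,244.5753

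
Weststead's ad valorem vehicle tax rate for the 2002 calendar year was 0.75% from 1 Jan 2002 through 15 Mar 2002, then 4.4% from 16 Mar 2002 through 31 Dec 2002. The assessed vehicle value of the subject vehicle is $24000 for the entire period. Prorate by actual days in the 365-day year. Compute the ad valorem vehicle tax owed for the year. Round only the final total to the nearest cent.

$878.40

1 Jan – 15 Mar 2002: 74 days at 0.75% → $24000 × 0.75% × 74/365 = $36.4932
16 Mar – 31 Dec 2002: 291 days at 4.4% → $24000 × 4.4% × 291/365 = $841.9068
Total = $878.4000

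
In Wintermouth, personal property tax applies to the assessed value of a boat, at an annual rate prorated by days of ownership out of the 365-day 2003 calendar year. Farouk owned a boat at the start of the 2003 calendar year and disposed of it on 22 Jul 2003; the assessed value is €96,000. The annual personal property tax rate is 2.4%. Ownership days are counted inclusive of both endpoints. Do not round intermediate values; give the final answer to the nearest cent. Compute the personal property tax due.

Days held (1 Jan – 22 Jul 2003): 203 out of 365
Tax = €96,000 × 2.4% × 203/365 = €1,281.4027

€1,281.40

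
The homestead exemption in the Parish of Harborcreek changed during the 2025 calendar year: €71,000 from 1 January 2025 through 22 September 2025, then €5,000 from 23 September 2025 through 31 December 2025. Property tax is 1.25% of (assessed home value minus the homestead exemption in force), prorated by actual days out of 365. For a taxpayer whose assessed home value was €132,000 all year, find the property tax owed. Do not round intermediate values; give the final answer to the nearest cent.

1 January – 22 September 2025: 265 days, exemption €71,000 → (€132,000 − €71,000) × 1.25% × 265/365 = €553.5959
23 September – 31 December 2025: 100 days, exemption €5,000 → (€132,000 − €5,000) × 1.25% × 100/365 = €434.9315
Total = €988.5274

€988.53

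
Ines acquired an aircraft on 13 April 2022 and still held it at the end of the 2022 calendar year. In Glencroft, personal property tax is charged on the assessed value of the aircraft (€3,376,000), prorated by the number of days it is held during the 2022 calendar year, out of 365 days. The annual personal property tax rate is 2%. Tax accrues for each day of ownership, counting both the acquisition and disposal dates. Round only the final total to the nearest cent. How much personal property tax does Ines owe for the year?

Days held (13 April – 31 December 2022): 263 out of 365
Tax = €3,376,000 × 2% × 263/365 = €48,651.3973

€48,651.40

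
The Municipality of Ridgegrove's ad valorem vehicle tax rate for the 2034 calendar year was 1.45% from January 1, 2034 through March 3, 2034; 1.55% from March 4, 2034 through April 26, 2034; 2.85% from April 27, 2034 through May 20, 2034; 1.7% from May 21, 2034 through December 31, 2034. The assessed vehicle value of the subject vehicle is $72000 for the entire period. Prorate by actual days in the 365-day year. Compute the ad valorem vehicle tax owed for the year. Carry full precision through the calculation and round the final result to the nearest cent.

January 1 – March 3, 2034: 62 days at 1.45% → $72000 × 1.45% × 62/365 = $177.3370
March 4 – April 26, 2034: 54 days at 1.55% → $72000 × 1.55% × 54/365 = $165.1068
April 27 – May 20, 2034: 24 days at 2.85% → $72000 × 2.85% × 24/365 = $134.9260
May 21 – December 31, 2034: 225 days at 1.7% → $72000 × 1.7% × 225/365 = $754.5205
Total = $1231.8904

$1231.89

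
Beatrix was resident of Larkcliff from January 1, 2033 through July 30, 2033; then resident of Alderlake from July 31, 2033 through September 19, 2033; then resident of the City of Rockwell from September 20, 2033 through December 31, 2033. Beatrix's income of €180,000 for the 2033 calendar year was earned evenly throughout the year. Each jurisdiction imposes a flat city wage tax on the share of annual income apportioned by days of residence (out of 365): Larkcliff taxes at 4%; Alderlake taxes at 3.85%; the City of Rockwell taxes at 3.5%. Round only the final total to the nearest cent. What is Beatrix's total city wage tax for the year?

Larkcliff, January 1 – July 30, 2033: 211 days → €180,000 × 4% × 211/365 = €4,162.1918
Alderlake, July 31 – September 19, 2033: 51 days → €180,000 × 3.85% × 51/365 = €968.3014
The City of Rockwell, September 20 – December 31, 2033: 103 days → €180,000 × 3.5% × 103/365 = €1,777.8082
Total = €6,908.3014

€6,908.30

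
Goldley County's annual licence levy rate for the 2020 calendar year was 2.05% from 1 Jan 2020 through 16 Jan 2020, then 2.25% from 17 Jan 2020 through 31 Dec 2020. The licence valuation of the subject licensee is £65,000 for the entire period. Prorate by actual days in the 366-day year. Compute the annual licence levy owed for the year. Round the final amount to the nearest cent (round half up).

1 Jan – 16 Jan 2020: 16 days at 2.05% → £65,000 × 2.05% × 16/366 = £58.2514
17 Jan – 31 Dec 2020: 350 days at 2.25% → £65,000 × 2.25% × 350/366 = £1,398.5656
Total = £1,456.8169

£1,456.82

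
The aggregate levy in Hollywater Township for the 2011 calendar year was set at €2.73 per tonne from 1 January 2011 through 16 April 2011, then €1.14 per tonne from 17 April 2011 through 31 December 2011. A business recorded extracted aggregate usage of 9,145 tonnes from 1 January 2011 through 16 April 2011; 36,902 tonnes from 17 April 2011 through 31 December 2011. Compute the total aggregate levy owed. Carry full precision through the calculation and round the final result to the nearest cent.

€67,034.13

1 January – 16 April 2011: 9,145 tonnes at €2.73/tonne → €24,965.85
17 April – 31 December 2011: 36,902 tonnes at €1.14/tonne → €42,068.28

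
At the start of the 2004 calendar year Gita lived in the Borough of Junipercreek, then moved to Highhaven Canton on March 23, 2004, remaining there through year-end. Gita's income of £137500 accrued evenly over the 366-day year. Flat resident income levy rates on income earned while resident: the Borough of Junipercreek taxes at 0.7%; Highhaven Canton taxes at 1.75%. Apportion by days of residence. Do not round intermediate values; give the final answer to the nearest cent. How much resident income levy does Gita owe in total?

£2082.79

The Borough of Junipercreek, January 1 – March 22, 2004: 82 days → £137500 × 0.7% × 82/366 = £215.6421
Highhaven Canton, March 23 – December 31, 2004: 284 days → £137500 × 1.75% × 284/366 = £1867.1448
Total = £2082.7869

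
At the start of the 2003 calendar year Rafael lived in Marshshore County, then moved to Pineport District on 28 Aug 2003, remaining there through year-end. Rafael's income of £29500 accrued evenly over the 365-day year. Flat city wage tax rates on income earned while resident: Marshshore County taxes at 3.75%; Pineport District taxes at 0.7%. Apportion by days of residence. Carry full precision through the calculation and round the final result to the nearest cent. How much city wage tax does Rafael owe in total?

Marshshore County, 1 Jan – 27 Aug 2003: 239 days → £29500 × 3.75% × 239/365 = £724.3664
Pineport District, 28 Aug – 31 Dec 2003: 126 days → £29500 × 0.7% × 126/365 = £71.2849
Total = £795.6514

£795.65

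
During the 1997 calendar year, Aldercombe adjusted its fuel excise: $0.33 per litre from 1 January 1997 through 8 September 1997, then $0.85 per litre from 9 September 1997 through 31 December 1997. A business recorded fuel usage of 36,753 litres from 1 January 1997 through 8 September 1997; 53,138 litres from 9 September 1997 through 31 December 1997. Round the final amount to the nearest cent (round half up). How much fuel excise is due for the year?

$57295.79

1 January – 8 September 1997: 36,753 litres at $0.33/litre → $12128.49
9 September – 31 December 1997: 53,138 litres at $0.85/litre → $45167.30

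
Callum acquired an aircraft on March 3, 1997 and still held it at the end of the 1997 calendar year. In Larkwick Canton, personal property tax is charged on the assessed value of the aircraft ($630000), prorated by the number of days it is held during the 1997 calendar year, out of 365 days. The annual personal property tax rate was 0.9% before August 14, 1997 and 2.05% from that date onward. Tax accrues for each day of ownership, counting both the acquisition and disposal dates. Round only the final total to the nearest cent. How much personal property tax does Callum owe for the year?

March 3 – August 13, 1997: 164 days at 0.9% → $630000 × 0.9% × 164/365 = $2547.6164
August 14 – December 31, 1997: 140 days at 2.05% → $630000 × 2.05% × 140/365 = $4953.6986
Total = $7501.3151

$7501.32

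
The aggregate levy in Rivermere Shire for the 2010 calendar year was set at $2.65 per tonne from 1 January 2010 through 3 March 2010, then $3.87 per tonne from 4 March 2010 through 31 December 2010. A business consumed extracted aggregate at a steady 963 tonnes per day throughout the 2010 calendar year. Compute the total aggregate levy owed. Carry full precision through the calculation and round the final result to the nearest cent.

$1,287,444.33

1 January – 3 March 2010: 62 days × 963 tonnes/day = 59,706 tonnes at $2.65/tonne → $158,220.90
4 March – 31 December 2010: 303 days × 963 tonnes/day = 291,789 tonnes at $3.87/tonne → $1,129,223.43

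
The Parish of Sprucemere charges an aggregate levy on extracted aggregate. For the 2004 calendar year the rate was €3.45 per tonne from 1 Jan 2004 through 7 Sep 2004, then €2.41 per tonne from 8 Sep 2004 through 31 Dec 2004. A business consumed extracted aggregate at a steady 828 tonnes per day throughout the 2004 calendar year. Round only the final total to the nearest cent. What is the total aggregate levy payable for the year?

1 Jan – 7 Sep 2004: 251 days × 828 tonnes/day = 207,828 tonnes at €3.45/tonne → €717,006.60
8 Sep – 31 Dec 2004: 115 days × 828 tonnes/day = 95,220 tonnes at €2.41/tonne → €229,480.20

€946,486.80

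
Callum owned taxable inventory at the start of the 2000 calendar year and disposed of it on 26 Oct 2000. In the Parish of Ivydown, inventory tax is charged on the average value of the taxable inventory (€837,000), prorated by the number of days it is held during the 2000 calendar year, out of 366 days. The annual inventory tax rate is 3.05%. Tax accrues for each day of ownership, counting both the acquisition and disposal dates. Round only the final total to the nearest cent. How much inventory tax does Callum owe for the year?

€20,925.00

Days held (1 Jan – 26 Oct 2000): 300 out of 366
Tax = €837,000 × 3.05% × 300/366 = €20,925.0000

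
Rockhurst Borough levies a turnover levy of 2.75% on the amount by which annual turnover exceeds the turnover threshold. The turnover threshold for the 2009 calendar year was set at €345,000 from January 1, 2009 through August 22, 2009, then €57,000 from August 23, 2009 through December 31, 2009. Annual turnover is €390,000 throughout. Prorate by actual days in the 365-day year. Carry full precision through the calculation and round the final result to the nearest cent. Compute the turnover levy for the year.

€4,080.02

January 1 – August 22, 2009: 234 days, exemption €345,000 → (€390,000 − €345,000) × 2.75% × 234/365 = €793.3562
August 23 – December 31, 2009: 131 days, exemption €57,000 → (€390,000 − €57,000) × 2.75% × 131/365 = €3,286.6644
Total = €4,080.0205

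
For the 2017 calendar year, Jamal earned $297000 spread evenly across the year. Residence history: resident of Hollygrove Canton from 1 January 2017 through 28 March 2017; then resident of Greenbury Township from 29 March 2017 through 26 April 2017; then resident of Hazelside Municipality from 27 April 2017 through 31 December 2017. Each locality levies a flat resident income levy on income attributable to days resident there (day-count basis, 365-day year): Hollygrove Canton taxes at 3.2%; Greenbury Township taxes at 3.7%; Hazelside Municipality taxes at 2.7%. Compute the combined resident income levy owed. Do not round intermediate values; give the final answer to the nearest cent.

$8608.93

Hollygrove Canton, 1 January – 28 March 2017: 87 days → $297000 × 3.2% × 87/365 = $2265.3370
Greenbury Township, 29 March – 26 April 2017: 29 days → $297000 × 3.7% × 29/365 = $873.0986
Hazelside Municipality, 27 April – 31 December 2017: 249 days → $297000 × 2.7% × 249/365 = $5470.4959
Total = $8608.9315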